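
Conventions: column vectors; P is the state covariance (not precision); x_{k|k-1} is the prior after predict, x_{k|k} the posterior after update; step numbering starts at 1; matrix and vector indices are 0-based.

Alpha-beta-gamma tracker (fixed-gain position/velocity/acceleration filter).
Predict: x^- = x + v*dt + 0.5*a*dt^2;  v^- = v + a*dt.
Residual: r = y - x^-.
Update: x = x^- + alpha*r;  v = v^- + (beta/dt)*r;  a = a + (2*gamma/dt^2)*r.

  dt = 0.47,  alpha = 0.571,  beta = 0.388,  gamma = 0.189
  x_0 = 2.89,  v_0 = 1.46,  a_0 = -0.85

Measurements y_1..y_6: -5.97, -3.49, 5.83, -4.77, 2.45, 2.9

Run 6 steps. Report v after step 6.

step 1: x_pred=3.4823  r=-9.4523  x^+=-1.9150  v^+=-6.7427  a^+=-17.0246
step 2: x_pred=-6.9644  r=3.4744  x^+=-4.9805  v^+=-11.8760  a^+=-11.0793
step 3: x_pred=-11.7860  r=17.6160  x^+=-1.7272  v^+=-2.5408  a^+=19.0648
step 4: x_pred=-0.8157  r=-3.9543  x^+=-3.0736  v^+=3.1553  a^+=12.2983
step 5: x_pred=-0.2323  r=2.6823  x^+=1.2993  v^+=11.1498  a^+=16.8882
step 6: x_pred=8.4050  r=-5.5050  x^+=5.2616  v^+=14.5427  a^+=7.4681

v_post = 14.5427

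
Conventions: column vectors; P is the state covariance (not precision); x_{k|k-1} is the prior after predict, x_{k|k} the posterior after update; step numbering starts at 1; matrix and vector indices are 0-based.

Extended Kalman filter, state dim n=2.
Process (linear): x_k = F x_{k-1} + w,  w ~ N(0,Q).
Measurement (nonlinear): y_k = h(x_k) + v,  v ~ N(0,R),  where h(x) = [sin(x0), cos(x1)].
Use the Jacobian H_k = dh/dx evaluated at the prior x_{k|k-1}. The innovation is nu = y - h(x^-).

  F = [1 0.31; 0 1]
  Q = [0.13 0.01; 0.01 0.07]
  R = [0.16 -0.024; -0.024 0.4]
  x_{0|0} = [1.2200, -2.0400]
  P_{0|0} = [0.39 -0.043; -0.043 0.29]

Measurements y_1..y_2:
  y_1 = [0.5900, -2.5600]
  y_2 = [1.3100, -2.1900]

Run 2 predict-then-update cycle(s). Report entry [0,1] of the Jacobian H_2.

H_jac[0,1] = 0.0000

step 1: x^-=[0.5876, -2.0400]  P^-=[0.5212 0.0569; 0.0569 0.3600]  H_jac=[0.8323 0.0000; 0.0000 0.8919]  S=[0.5210 0.0182; 0.0182 0.6864]  K=[0.8307 0.0519; 0.0746 0.4658]  nu=[0.0356, -2.1078]  x^+=[0.5079, -3.0192]  P^+=[0.1582 0.0009; 0.0009 0.2069]
step 2: x^-=[-0.4281, -3.0192]  P^-=[0.3087 0.0750; 0.0750 0.2769]  H_jac=[0.9098 0.0000; 0.0000 0.1221]  S=[0.4155 -0.0157; -0.0157 0.4041]  K=[0.6777 0.0489; 0.1677 0.0901]  nu=[1.7251, -1.1975]  x^+=[0.6825, -2.8378]  P^+=[0.1179 0.0271; 0.0271 0.2624]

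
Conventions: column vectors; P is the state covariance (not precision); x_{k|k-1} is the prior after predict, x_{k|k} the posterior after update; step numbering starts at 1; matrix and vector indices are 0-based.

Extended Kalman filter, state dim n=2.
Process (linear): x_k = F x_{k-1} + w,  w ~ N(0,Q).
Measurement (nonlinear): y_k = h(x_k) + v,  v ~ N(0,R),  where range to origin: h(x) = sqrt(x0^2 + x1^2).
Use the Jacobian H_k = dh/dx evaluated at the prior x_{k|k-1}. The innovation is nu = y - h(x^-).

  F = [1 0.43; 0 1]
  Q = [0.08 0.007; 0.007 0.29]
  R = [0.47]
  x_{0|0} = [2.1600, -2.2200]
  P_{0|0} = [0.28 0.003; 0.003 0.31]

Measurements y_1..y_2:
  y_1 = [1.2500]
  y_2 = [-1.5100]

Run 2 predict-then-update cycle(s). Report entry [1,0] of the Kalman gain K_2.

K[1,0] = -0.5694

step 1: x^-=[1.2054, -2.2200]  P^-=[0.4199 0.1433; 0.1433 0.6000]  H_jac=[0.4772 -0.8788]  S=[0.9088]  K=[0.0819; -0.5050]  nu=[-1.2761]  x^+=[1.1009, -1.5756]  P^+=[0.4138 0.1809; 0.1809 0.3683]
step 2: x^-=[0.4234, -1.5756]  P^-=[0.7175 0.3462; 0.3462 0.6583]  H_jac=[0.2595 -0.9657]  S=[0.9587]  K=[-0.1546; -0.5694]  nu=[-3.1415]  x^+=[0.9090, 0.2131]  P^+=[0.6945 0.2619; 0.2619 0.3475]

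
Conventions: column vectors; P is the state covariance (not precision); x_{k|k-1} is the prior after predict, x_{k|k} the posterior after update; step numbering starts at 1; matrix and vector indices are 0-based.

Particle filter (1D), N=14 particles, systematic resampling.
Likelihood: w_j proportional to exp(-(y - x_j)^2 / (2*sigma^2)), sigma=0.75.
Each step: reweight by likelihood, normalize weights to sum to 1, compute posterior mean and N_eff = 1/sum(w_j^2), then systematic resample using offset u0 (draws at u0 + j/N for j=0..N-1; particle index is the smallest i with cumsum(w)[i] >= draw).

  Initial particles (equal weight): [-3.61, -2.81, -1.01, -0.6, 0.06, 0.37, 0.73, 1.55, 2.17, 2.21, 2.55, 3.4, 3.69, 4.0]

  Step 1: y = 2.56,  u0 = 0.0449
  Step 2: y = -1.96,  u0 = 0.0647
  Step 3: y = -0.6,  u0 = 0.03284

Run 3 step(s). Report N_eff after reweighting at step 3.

step 1: w=[0.0000, 0.0000, 0.0000, 0.0000, 0.0009, 0.0033, 0.0120, 0.0949, 0.2052, 0.2107, 0.2349, 0.1255, 0.0755, 0.0372]  mean=2.5208  Neff=5.7590  idx=[7, 8, 8, 8, 9, 9, 9, 10, 10, 10, 10, 11, 12, 13]
step 2: w=[0.9252, 0.0137, 0.0137, 0.0137, 0.0102, 0.0102, 0.0102, 0.0007, 0.0007, 0.0007, 0.0007, 0.0000, 0.0000, 0.0000]  mean=1.5987  Neff=1.1671  idx=[0, 0, 0, 0, 0, 0, 0, 0, 0, 0, 0, 0, 0, 6]
step 3: w=[0.0766, 0.0766, 0.0766, 0.0766, 0.0766, 0.0766, 0.0766, 0.0766, 0.0766, 0.0766, 0.0766, 0.0766, 0.0766, 0.0042]  mean=1.5528  Neff=13.1062  idx=[0, 1, 2, 3, 4, 5, 6, 6, 7, 8, 9, 10, 11, 12]

N_eff = 13.1062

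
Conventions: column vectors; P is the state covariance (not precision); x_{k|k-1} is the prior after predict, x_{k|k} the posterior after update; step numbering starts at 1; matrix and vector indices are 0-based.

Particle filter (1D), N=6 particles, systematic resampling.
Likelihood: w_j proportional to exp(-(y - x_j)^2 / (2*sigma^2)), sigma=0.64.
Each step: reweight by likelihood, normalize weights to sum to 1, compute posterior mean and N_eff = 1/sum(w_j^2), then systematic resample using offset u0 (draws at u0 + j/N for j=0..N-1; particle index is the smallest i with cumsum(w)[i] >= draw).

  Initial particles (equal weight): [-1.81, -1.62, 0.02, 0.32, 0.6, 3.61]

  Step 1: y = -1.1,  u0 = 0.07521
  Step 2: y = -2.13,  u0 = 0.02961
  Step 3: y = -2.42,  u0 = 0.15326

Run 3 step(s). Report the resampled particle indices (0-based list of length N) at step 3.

resampled_idx = [0, 1, 2, 3, 4, 5]

step 1: w=[0.3398, 0.4520, 0.1360, 0.0536, 0.0185, 0.0000]  mean=-1.3165  Neff=2.9278  idx=[0, 0, 1, 1, 1, 2]
step 2: w=[0.2233, 0.2233, 0.1842, 0.1842, 0.1842, 0.0009]  mean=-1.7034  Neff=4.9634  idx=[0, 0, 1, 2, 3, 4]
step 3: w=[0.1937, 0.1937, 0.1937, 0.1397, 0.1397, 0.1397]  mean=-1.7304  Neff=5.8464  idx=[0, 1, 2, 3, 4, 5]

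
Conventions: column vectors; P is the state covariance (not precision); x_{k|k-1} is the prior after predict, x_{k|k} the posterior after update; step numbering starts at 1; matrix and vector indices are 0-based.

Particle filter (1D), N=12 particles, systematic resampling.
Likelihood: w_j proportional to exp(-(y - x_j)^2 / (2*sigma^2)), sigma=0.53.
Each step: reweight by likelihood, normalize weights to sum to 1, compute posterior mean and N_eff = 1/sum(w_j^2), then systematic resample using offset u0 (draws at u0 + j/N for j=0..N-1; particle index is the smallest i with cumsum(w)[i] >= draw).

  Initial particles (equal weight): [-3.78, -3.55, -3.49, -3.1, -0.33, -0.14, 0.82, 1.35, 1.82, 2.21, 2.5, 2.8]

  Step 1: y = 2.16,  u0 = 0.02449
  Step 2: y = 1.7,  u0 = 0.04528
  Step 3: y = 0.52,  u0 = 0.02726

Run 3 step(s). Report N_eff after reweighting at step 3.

N_eff = 3.2656

step 1: w=[0.0000, 0.0000, 0.0000, 0.0000, 0.0000, 0.0000, 0.0118, 0.0899, 0.2354, 0.2879, 0.2354, 0.1395]  mean=2.1749  Neff=4.5167  idx=[7, 8, 8, 8, 9, 9, 9, 9, 10, 10, 10, 11]
step 2: w=[0.1098, 0.1331, 0.1331, 0.1331, 0.0860, 0.0860, 0.0860, 0.0860, 0.0437, 0.0437, 0.0437, 0.0158]  mean=2.0072  Neff=9.9245  idx=[0, 1, 1, 2, 3, 3, 4, 5, 6, 7, 8, 10]
step 3: w=[0.5175, 0.0871, 0.0871, 0.0871, 0.0871, 0.0871, 0.0109, 0.0109, 0.0109, 0.0109, 0.0016, 0.0016]  mean=1.5961  Neff=3.2656  idx=[0, 0, 0, 0, 0, 0, 1, 2, 3, 3, 4, 5]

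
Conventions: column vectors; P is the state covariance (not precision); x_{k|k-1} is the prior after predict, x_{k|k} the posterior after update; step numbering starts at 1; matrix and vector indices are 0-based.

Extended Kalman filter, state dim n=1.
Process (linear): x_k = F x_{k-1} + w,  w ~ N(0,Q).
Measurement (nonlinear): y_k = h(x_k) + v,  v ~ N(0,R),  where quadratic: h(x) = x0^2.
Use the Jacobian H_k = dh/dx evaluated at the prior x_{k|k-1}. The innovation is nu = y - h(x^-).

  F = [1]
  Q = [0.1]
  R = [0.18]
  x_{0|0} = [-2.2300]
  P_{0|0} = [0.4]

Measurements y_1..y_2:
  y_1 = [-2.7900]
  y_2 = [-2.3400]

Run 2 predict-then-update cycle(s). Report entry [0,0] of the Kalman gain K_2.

K[0,0] = -0.3804

step 1: x^-=[-2.2300]  P^-=[0.5000]  H_jac=[-4.4600]  S=[10.1258]  K=[-0.2202]  nu=[-7.7629]  x^+=[-0.5204]  P^+=[0.0089]
step 2: x^-=[-0.5204]  P^-=[0.1089]  H_jac=[-1.0408]  S=[0.2979]  K=[-0.3804]  nu=[-2.6108]  x^+=[0.4727]  P^+=[0.0658]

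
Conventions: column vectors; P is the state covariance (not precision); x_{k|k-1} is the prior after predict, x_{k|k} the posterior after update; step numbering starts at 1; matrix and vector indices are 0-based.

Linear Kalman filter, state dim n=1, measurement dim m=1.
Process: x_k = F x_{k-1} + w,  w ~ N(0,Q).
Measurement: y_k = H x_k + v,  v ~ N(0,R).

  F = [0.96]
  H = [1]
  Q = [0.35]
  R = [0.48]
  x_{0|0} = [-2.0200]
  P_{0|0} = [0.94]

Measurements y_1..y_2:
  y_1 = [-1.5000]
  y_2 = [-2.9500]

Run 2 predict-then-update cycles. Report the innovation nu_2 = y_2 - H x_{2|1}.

innov = [-1.3907]

step 1: x^-=[-1.9392]  P^-=[1.2163]  S=[1.6963]  K=[0.7170]  nu=[0.4392]  x^+=[-1.6243]  P^+=[0.3442]
step 2: x^-=[-1.5593]  P^-=[0.6672]  S=[1.1472]  K=[0.5816]  nu=[-1.3907]  x^+=[-2.3681]  P^+=[0.2792]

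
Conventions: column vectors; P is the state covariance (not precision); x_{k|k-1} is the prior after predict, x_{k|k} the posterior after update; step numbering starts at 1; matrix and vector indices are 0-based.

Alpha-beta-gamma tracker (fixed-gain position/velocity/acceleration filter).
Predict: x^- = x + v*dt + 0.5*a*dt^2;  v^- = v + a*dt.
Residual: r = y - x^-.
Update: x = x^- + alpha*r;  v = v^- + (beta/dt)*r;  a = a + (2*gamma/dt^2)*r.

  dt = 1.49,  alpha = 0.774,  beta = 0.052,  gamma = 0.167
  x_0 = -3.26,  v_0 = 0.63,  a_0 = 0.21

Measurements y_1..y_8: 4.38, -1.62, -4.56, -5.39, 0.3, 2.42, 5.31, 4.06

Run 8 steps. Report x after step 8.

step 1: x_pred=-2.0882  r=6.4682  x^+=2.9182  v^+=1.1686  a^+=1.1831
step 2: x_pred=5.9728  r=-7.5928  x^+=0.0960  v^+=2.6665  a^+=0.0408
step 3: x_pred=4.1143  r=-8.6743  x^+=-2.5996  v^+=2.4246  a^+=-1.2642
step 4: x_pred=-0.3903  r=-4.9997  x^+=-4.2601  v^+=0.3664  a^+=-2.0163
step 5: x_pred=-5.9523  r=6.2523  x^+=-1.1130  v^+=-2.4197  a^+=-1.0757
step 6: x_pred=-5.9125  r=8.3325  x^+=0.5369  v^+=-3.7317  a^+=0.1778
step 7: x_pred=-4.8260  r=10.1360  x^+=3.0193  v^+=-3.1130  a^+=1.7027
step 8: x_pred=0.2710  r=3.7890  x^+=3.2037  v^+=-0.4437  a^+=2.2728

x_post = 3.2037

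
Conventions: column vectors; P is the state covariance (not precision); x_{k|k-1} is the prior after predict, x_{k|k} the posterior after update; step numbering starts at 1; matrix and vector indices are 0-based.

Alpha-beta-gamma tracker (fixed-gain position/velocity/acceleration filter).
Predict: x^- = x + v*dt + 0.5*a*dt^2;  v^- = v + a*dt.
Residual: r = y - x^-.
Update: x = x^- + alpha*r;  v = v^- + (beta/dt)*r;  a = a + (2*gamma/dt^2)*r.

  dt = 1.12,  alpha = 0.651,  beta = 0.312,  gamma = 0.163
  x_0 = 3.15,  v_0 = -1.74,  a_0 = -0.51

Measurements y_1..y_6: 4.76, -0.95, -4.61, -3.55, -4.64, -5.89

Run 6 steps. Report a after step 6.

step 1: x_pred=0.8813  r=3.8787  x^+=3.4063  v^+=-1.2307  a^+=0.4980
step 2: x_pred=2.3403  r=-3.2903  x^+=0.1983  v^+=-1.5895  a^+=-0.3571
step 3: x_pred=-1.8059  r=-2.8041  x^+=-3.6314  v^+=-2.7706  a^+=-1.0858
step 4: x_pred=-7.4155  r=3.8655  x^+=-4.8991  v^+=-2.9099  a^+=-0.0812
step 5: x_pred=-8.2091  r=3.5691  x^+=-5.8856  v^+=-2.0067  a^+=0.8463
step 6: x_pred=-7.6023  r=1.7123  x^+=-6.4876  v^+=-0.5818  a^+=1.2913

a_post = 1.2913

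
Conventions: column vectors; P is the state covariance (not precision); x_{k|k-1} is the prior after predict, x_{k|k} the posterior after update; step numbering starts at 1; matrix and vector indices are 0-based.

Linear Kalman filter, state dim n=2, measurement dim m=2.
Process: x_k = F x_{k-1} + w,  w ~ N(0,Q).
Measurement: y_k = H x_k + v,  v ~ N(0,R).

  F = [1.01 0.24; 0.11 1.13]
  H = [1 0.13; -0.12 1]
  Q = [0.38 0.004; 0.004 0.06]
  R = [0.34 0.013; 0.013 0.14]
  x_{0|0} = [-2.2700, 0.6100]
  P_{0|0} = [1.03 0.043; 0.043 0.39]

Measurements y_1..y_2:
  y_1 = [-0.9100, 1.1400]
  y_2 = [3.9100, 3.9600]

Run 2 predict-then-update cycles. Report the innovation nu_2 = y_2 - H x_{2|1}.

innov = [4.8166, 2.9388]

step 1: x^-=[-2.1463, 0.4396]  P^-=[1.4740 0.2744; 0.2744 0.5811]  S=[1.8952 0.1818; 0.1818 0.6765]  K=[0.8035 -0.0718; 0.1098 0.7809]  nu=[1.1792, 0.4428]  x^+=[-1.2307, 0.9148]  P^+=[0.2680 0.0326; 0.0326 0.1147]
step 2: x^-=[-1.0234, 0.8984]  P^-=[0.6758 0.1029; 0.1029 0.2177]  S=[1.0462 0.0615; 0.0615 0.3428]  K=[0.6620 -0.0552; 0.0911 0.5829]  nu=[4.8166, 2.9388]  x^+=[2.0029, 3.0503]  P^+=[0.2208 0.0274; 0.0274 0.0861]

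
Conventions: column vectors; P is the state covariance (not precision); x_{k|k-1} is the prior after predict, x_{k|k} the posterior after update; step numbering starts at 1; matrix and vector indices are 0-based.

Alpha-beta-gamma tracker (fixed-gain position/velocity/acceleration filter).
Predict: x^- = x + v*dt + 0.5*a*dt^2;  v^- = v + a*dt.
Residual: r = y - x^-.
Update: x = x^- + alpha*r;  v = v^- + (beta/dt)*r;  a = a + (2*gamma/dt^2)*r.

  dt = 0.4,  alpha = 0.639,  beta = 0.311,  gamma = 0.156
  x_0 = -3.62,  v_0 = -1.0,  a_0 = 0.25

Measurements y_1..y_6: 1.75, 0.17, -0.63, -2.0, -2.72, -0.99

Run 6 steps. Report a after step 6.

a_post = -8.0001

step 1: x_pred=-4.0000  r=5.7500  x^+=-0.3258  v^+=3.5706  a^+=11.4625
step 2: x_pred=2.0195  r=-1.8495  x^+=0.8377  v^+=6.7176  a^+=7.8560
step 3: x_pred=4.1532  r=-4.7832  x^+=1.0967  v^+=6.1411  a^+=-1.4713
step 4: x_pred=3.4355  r=-5.4355  x^+=-0.0378  v^+=1.3265  a^+=-12.0704
step 5: x_pred=-0.4728  r=-2.2472  x^+=-1.9088  v^+=-5.2488  a^+=-16.4524
step 6: x_pred=-5.3245  r=4.3345  x^+=-2.5548  v^+=-8.4597  a^+=-8.0001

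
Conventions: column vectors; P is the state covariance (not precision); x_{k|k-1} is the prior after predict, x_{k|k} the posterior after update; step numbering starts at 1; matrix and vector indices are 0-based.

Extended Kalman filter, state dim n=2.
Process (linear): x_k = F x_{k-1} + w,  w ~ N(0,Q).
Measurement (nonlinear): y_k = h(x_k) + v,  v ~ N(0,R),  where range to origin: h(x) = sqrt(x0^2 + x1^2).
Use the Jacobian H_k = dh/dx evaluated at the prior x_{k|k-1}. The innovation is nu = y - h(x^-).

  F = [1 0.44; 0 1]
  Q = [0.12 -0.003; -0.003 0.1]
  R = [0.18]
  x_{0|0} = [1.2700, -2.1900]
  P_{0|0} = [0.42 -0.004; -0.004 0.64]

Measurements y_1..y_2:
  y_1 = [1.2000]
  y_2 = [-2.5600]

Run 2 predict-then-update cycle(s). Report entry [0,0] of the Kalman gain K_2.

K[0,0] = -0.5195

step 1: x^-=[0.3064, -2.1900]  P^-=[0.6604 0.2746; 0.2746 0.7400]  H_jac=[0.1386 -0.9904]  S=[0.8431]  K=[-0.2140; -0.8241]  nu=[-1.0113]  x^+=[0.5229, -1.3566]  P^+=[0.6218 0.1259; 0.1259 0.1674]
step 2: x^-=[-0.0740, -1.3566]  P^-=[0.8850 0.1965; 0.1965 0.2674]  H_jac=[-0.0545 -0.9985]  S=[0.4706]  K=[-0.5195; -0.5901]  nu=[-3.9186]  x^+=[1.9616, 0.9558]  P^+=[0.7580 0.0523; 0.0523 0.1035]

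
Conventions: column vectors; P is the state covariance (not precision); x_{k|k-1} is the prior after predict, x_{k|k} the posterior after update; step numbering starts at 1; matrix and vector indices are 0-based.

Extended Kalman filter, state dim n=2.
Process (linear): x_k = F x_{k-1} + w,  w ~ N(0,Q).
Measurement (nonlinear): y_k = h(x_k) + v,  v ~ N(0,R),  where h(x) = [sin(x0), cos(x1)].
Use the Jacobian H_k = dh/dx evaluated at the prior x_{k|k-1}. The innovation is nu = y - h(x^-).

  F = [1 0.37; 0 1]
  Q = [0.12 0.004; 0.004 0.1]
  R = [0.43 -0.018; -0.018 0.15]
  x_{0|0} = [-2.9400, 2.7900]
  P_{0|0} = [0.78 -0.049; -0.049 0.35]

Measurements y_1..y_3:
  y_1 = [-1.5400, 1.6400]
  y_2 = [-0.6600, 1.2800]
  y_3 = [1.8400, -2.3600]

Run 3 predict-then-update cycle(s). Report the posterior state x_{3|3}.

step 1: x^-=[-1.9077, 2.7900]  P^-=[0.9117 0.0845; 0.0845 0.4500]  H_jac=[-0.3306 0.0000; 0.0000 -0.3444]  S=[0.5296 -0.0084; -0.0084 0.2034]  K=[-0.5717 -0.1666; -0.0648 -0.7647]  nu=[-0.5962, 2.5788]  x^+=[-1.9966, 0.8566]  P^+=[0.7345 0.0427; 0.0427 0.3297]
step 2: x^-=[-1.6797, 0.8566]  P^-=[0.9313 0.1687; 0.1687 0.4297]  H_jac=[-0.1087 0.0000; 0.0000 -0.7556]  S=[0.4410 -0.0041; -0.0041 0.3953]  K=[-0.2325 -0.3249; -0.0493 -0.8218]  nu=[0.3341, 0.6250]  x^+=[-1.9604, 0.3265]  P^+=[0.8663 0.0589; 0.0589 0.1620]
step 3: x^-=[-1.8396, 0.3265]  P^-=[1.0521 0.1229; 0.1229 0.2620]  H_jac=[-0.2656 0.0000; 0.0000 -0.3208]  S=[0.5042 -0.0075; -0.0075 0.1770]  K=[-0.5578 -0.2465; -0.0719 -0.4779]  nu=[2.8041, -3.3072]  x^+=[-2.5887, 1.7055]  P^+=[0.8865 0.0840; 0.0840 0.2195]

x_post = [-2.5887, 1.7055]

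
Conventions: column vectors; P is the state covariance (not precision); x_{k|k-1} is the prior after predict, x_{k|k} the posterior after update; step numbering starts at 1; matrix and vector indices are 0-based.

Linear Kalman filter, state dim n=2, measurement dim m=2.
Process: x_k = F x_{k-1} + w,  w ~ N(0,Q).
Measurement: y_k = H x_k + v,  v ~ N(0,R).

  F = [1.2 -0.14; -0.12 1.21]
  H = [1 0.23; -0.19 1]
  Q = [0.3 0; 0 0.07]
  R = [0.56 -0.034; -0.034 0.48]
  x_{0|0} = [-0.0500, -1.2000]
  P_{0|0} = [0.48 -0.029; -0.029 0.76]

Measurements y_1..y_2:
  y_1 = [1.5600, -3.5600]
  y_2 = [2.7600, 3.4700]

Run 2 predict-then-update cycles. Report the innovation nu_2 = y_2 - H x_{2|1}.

innov = [1.3000, 7.3797]

step 1: x^-=[0.1080, -1.4460]  P^-=[1.0158 -0.2405; -0.2405 1.1980]  S=[1.5286 -0.1814; -0.1814 1.8061]  K=[0.6071 -0.1790; 0.1059 0.6993]  nu=[1.7846, -2.0935]  x^+=[1.5662, -2.7209]  P^+=[0.3551 -0.0391; -0.0391 0.3246]
step 2: x^-=[2.2604, -3.4802]  P^-=[0.8308 -0.1636; -0.1636 0.5617]  S=[1.3453 -0.2191; -0.2191 1.1339]  K=[0.5611 -0.1751; 0.0615 0.5347]  nu=[1.3000, 7.3797]  x^+=[1.6980, 0.5458]  P^+=[0.3295 -0.0405; -0.0405 0.2469]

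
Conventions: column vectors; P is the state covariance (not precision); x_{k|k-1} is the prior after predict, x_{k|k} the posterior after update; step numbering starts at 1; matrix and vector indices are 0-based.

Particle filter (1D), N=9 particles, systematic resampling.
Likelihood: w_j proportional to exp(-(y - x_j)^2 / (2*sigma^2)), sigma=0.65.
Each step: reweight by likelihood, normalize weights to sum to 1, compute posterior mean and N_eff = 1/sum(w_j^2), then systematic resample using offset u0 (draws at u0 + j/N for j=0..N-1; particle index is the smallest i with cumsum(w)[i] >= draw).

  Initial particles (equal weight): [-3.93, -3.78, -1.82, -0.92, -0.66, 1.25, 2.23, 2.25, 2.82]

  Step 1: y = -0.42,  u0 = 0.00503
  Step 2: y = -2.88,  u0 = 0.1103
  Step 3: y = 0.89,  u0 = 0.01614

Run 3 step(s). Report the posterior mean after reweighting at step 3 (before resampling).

step 1: w=[0.0000, 0.0000, 0.0542, 0.4102, 0.5150, 0.0203, 0.0001, 0.0001, 0.0000]  mean=-0.7900  Neff=2.2891  idx=[2, 3, 3, 3, 3, 4, 4, 4, 4]
step 2: w=[0.8301, 0.0333, 0.0333, 0.0333, 0.0333, 0.0092, 0.0092, 0.0092, 0.0092]  mean=-1.6575  Neff=1.4413  idx=[0, 0, 0, 0, 0, 0, 0, 2, 8]
step 3: w=[0.0021, 0.0021, 0.0021, 0.0021, 0.0021, 0.0021, 0.0021, 0.2585, 0.7268]  mean=-0.7442  Neff=1.6803  idx=[7, 7, 7, 8, 8, 8, 8, 8, 8]

post_mean = -0.7442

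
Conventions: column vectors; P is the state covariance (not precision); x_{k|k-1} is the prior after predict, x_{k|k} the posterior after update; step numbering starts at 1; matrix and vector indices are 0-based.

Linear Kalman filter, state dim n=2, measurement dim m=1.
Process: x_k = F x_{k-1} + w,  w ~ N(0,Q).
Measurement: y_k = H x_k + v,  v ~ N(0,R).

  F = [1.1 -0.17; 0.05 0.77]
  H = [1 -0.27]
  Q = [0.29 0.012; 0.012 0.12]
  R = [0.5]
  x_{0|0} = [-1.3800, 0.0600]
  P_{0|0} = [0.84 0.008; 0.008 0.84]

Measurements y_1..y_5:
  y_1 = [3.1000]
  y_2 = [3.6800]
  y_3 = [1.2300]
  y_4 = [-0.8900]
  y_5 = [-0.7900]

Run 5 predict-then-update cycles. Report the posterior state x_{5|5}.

step 1: x^-=[-1.5282, -0.0228]  P^-=[1.3277 -0.0450; -0.0450 0.6208]  S=[1.8973]  K=[0.7062; -0.1121]  nu=[4.6220]  x^+=[1.7359, -0.5409]  P^+=[0.3815 0.1051; 0.1051 0.5969]
step 2: x^-=[2.0014, -0.3297]  P^-=[0.7295 0.0430; 0.0430 0.4830]  S=[1.2415]  K=[0.5783; -0.0704]  nu=[1.5896]  x^+=[2.9206, -0.4416]  P^+=[0.3144 0.0935; 0.0935 0.4768]
step 3: x^-=[3.2877, -0.1940]  P^-=[0.6492 0.0453; 0.0453 0.4107]  S=[1.1547]  K=[0.5516; -0.0568]  nu=[-2.1101]  x^+=[2.1237, -0.0741]  P^+=[0.2978 0.0815; 0.0815 0.4070]
step 4: x^-=[2.3487, 0.0491]  P^-=[0.6317 0.0434; 0.0434 0.3683]  S=[1.1350]  K=[0.5462; -0.0493]  nu=[-3.2254]  x^+=[0.5871, 0.2083]  P^+=[0.2931 0.0740; 0.0740 0.3655]
step 5: x^-=[0.6104, 0.1897]  P^-=[0.6275 0.0423; 0.0423 0.3432]  S=[1.1296]  K=[0.5454; -0.0445]  nu=[-1.3491]  x^+=[-0.1254, 0.2498]  P^+=[0.2915 0.0698; 0.0698 0.3409]

x_post = [-0.1254, 0.2498]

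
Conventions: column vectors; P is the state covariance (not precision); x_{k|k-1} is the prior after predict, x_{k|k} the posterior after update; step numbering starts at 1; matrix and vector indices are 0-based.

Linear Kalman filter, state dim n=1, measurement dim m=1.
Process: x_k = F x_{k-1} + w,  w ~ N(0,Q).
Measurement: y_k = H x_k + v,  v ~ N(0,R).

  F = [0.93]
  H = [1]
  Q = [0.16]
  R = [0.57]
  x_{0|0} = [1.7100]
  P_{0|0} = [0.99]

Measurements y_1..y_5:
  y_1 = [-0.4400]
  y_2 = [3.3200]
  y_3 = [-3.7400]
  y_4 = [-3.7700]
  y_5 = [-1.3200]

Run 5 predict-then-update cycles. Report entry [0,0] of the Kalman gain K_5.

step 1: x^-=[1.5903]  P^-=[1.0163]  S=[1.5863]  K=[0.6407]  nu=[-2.0303]  x^+=[0.2896]  P^+=[0.3652]
step 2: x^-=[0.2693]  P^-=[0.4758]  S=[1.0458]  K=[0.4550]  nu=[3.0507]  x^+=[1.6573]  P^+=[0.2593]
step 3: x^-=[1.5413]  P^-=[0.3843]  S=[0.9543]  K=[0.4027]  nu=[-5.2813]  x^+=[-0.5855]  P^+=[0.2295]
step 4: x^-=[-0.5445]  P^-=[0.3585]  S=[0.9285]  K=[0.3861]  nu=[-3.2255]  x^+=[-1.7900]  P^+=[0.2201]
step 5: x^-=[-1.6647]  P^-=[0.3504]  S=[0.9204]  K=[0.3807]  nu=[0.3447]  x^+=[-1.5335]  P^+=[0.2170]

K[0,0] = 0.3807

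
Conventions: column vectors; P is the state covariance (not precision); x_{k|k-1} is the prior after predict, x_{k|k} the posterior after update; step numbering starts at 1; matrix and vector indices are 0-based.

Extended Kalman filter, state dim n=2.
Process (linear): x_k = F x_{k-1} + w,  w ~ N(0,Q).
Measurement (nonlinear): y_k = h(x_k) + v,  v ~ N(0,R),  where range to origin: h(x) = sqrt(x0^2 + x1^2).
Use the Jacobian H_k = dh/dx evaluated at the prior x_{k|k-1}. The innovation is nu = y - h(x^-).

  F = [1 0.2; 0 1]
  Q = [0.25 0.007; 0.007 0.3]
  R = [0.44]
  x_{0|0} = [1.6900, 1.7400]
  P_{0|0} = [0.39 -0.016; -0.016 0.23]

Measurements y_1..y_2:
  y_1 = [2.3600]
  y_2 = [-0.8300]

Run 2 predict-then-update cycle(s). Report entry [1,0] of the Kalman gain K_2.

K[1,0] = 0.3619

step 1: x^-=[2.0380, 1.7400]  P^-=[0.6428 0.0370; 0.0370 0.5300]  H_jac=[0.7605 0.6493]  S=[1.0718]  K=[0.4785; 0.3473]  nu=[-0.3197]  x^+=[1.8850, 1.6289]  P^+=[0.3974 -0.1411; -0.1411 0.4007]
step 2: x^-=[2.2108, 1.6289]  P^-=[0.6069 -0.0540; -0.0540 0.7007]  H_jac=[0.8051 0.5932]  S=[1.0283]  K=[0.4440; 0.3619]  nu=[-3.5761]  x^+=[0.6230, 0.3347]  P^+=[0.4042 -0.2192; -0.2192 0.5660]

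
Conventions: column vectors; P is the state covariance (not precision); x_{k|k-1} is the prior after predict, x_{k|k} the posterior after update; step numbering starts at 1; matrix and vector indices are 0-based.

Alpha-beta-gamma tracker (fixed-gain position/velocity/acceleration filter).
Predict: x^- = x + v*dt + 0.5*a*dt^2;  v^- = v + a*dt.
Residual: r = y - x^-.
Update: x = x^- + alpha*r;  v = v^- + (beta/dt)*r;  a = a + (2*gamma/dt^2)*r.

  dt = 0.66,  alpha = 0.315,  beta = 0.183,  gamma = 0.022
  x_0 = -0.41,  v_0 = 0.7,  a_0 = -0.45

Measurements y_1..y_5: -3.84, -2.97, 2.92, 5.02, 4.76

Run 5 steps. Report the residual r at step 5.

resid = 3.4318

step 1: x_pred=-0.0460  r=-3.7940  x^+=-1.2411  v^+=-0.6490  a^+=-0.8332
step 2: x_pred=-1.8509  r=-1.1191  x^+=-2.2034  v^+=-1.5092  a^+=-0.9463
step 3: x_pred=-3.4056  r=6.3256  x^+=-1.4130  v^+=-0.3798  a^+=-0.3073
step 4: x_pred=-1.7306  r=6.7506  x^+=0.3958  v^+=1.2891  a^+=0.3746
step 5: x_pred=1.3282  r=3.4318  x^+=2.4092  v^+=2.4879  a^+=0.7212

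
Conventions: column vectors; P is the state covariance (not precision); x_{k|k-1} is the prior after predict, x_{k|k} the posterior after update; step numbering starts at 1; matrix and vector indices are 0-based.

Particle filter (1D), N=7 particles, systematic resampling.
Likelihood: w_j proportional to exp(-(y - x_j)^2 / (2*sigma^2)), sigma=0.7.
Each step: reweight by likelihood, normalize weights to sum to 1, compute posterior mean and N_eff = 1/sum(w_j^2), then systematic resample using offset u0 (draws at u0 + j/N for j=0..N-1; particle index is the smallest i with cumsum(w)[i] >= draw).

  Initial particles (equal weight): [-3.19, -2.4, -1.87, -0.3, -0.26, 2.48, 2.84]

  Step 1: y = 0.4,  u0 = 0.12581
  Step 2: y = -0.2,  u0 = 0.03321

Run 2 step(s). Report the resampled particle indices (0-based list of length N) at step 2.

step 1: w=[0.0000, 0.0003, 0.0041, 0.4785, 0.5058, 0.0095, 0.0018]  mean=-0.2545  Neff=2.0624  idx=[3, 3, 3, 4, 4, 4, 4]
step 2: w=[0.1423, 0.1423, 0.1423, 0.1433, 0.1433, 0.1433, 0.1433]  mean=-0.2771  Neff=6.9999  idx=[0, 1, 2, 3, 4, 5, 6]

resampled_idx = [0, 1, 2, 3, 4, 5, 6]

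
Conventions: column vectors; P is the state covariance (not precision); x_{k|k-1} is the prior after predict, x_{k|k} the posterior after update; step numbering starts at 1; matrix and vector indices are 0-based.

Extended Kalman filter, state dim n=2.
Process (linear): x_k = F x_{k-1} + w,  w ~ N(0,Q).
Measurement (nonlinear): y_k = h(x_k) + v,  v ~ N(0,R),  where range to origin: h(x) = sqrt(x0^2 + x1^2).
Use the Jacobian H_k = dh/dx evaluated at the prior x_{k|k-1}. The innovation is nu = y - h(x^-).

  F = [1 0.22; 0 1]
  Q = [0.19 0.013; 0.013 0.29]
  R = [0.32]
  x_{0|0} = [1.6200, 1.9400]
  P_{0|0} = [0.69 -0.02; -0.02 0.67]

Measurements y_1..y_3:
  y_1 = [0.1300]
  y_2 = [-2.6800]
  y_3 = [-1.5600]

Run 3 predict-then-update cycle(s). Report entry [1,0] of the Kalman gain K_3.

K[1,0] = -0.5803

step 1: x^-=[2.0468, 1.9400]  P^-=[0.9036 0.1404; 0.1404 0.9600]  H_jac=[0.7258 0.6879]  S=[1.3905]  K=[0.5411; 0.5482]  nu=[-2.6901]  x^+=[0.5911, 0.4652]  P^+=[0.4965 -0.2721; -0.2721 0.5421]
step 2: x^-=[0.6935, 0.4652]  P^-=[0.5930 -0.1398; -0.1398 0.8321]  H_jac=[0.8304 0.5571]  S=[0.8578]  K=[0.4833; 0.4050]  nu=[-3.5151]  x^+=[-1.0052, -0.9585]  P^+=[0.3927 -0.3077; -0.3077 0.6914]
step 3: x^-=[-1.2161, -0.9585]  P^-=[0.4807 -0.1426; -0.1426 0.9814]  H_jac=[-0.7854 -0.6190]  S=[0.8539]  K=[-0.3388; -0.5803]  nu=[-3.1084]  x^+=[-0.1631, 0.8452]  P^+=[0.3827 -0.3105; -0.3105 0.6939]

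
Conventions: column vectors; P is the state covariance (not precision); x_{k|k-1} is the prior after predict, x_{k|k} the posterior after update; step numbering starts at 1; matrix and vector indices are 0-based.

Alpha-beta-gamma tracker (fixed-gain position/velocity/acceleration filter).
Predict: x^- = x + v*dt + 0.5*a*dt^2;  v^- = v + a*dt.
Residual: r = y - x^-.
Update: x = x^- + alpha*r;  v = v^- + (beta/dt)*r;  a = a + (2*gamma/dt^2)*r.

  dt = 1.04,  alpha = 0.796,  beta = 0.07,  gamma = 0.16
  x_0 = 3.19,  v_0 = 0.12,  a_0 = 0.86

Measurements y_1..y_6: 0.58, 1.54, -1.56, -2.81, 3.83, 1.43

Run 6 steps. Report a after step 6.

a_post = 1.2639

step 1: x_pred=3.7799  r=-3.1999  x^+=1.2328  v^+=0.7990  a^+=-0.0867
step 2: x_pred=2.0169  r=-0.4769  x^+=1.6373  v^+=0.6767  a^+=-0.2278
step 3: x_pred=2.2179  r=-3.7779  x^+=-0.7893  v^+=0.1856  a^+=-1.3455
step 4: x_pred=-1.3240  r=-1.4860  x^+=-2.5069  v^+=-1.3138  a^+=-1.7852
step 5: x_pred=-4.8386  r=8.6686  x^+=2.0616  v^+=-2.5869  a^+=0.7795
step 6: x_pred=-0.2072  r=1.6372  x^+=1.0960  v^+=-1.6660  a^+=1.2639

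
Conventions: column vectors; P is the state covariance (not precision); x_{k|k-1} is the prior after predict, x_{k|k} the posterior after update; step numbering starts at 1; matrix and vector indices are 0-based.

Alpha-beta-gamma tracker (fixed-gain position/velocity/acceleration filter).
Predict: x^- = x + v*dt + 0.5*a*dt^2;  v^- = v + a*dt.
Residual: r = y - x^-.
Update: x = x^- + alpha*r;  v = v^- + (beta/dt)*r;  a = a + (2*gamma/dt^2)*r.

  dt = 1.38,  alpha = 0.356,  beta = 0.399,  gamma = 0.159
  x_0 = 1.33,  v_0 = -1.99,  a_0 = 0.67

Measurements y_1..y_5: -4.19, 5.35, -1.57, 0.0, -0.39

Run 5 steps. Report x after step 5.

step 1: x_pred=-0.7782  r=-3.4118  x^+=-1.9928  v^+=-2.0518  a^+=0.1003
step 2: x_pred=-4.7289  r=10.0789  x^+=-1.1408  v^+=1.0007  a^+=1.7833
step 3: x_pred=1.9382  r=-3.5082  x^+=0.6893  v^+=2.4473  a^+=1.1975
step 4: x_pred=5.2067  r=-5.2067  x^+=3.3531  v^+=2.5944  a^+=0.3280
step 5: x_pred=7.2457  r=-7.6357  x^+=4.5274  v^+=0.8394  a^+=-0.9470

x_post = 4.5274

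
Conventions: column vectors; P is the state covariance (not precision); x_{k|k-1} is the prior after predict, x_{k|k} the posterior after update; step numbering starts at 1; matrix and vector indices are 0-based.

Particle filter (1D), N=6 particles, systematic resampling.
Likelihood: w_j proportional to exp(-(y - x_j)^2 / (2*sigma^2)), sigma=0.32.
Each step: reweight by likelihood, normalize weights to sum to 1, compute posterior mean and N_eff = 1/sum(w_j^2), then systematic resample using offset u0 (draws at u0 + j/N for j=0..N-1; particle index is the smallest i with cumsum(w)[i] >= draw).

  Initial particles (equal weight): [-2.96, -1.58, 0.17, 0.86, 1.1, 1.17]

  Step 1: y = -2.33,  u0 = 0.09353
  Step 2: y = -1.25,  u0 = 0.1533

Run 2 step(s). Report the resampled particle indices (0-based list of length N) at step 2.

step 1: w=[0.6918, 0.3082, 0.0000, 0.0000, 0.0000, 0.0000]  mean=-2.5347  Neff=1.7434  idx=[0, 0, 0, 0, 1, 1]
step 2: w=[0.0000, 0.0000, 0.0000, 0.0000, 0.5000, 0.5000]  mean=-1.5800  Neff=2.0000  idx=[4, 4, 4, 5, 5, 5]

resampled_idx = [4, 4, 4, 5, 5, 5]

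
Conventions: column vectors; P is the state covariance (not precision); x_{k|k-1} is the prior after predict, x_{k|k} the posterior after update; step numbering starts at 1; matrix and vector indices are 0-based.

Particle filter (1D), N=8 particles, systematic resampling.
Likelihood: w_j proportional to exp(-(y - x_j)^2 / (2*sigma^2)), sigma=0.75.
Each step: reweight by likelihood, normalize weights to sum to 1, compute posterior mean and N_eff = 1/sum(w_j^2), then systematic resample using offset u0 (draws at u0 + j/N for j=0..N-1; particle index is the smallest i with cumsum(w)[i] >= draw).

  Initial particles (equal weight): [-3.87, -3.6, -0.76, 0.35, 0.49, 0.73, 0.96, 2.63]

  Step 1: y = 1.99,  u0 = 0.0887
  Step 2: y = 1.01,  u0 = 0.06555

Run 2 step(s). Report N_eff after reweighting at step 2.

N_eff = 4.7859

step 1: w=[0.0000, 0.0000, 0.0008, 0.0588, 0.0870, 0.1567, 0.2503, 0.4465]  mean=1.5915  Neff=3.3608  idx=[4, 5, 6, 6, 7, 7, 7, 7]
step 2: w=[0.1917, 0.2273, 0.2432, 0.2432, 0.0236, 0.0236, 0.0236, 0.0236]  mean=0.9756  Neff=4.7859  idx=[0, 0, 1, 2, 2, 3, 3, 5]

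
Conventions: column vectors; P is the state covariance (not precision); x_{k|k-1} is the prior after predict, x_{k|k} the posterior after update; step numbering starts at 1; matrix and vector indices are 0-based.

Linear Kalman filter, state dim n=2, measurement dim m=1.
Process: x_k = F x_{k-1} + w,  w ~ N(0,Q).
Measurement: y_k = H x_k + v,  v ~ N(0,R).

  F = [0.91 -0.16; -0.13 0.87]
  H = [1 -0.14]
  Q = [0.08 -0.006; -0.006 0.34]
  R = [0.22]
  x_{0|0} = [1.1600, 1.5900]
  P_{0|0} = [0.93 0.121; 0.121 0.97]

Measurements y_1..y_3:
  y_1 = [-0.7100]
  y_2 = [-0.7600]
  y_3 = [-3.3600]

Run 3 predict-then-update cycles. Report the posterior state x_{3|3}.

x_post = [-1.8001, 2.8214]

step 1: x^-=[0.8012, 1.2325]  P^-=[0.8397 -0.1527; -0.1527 1.0625]  S=[1.1233]  K=[0.7666; -0.2684]  nu=[-1.3386]  x^+=[-0.2250, 1.5918]  P^+=[0.1796 0.0784; 0.0784 0.9816]
step 2: x^-=[-0.4594, 1.4141]  P^-=[0.2310 -0.1002; -0.1002 1.0683]  S=[0.5000]  K=[0.4901; -0.4995]  nu=[-0.1026]  x^+=[-0.5097, 1.4653]  P^+=[0.1109 0.0222; 0.0222 0.9435]
step 3: x^-=[-0.6983, 1.3411]  P^-=[0.1896 -0.1324; -0.1324 1.0510]  S=[0.4672]  K=[0.4454; -0.5983]  nu=[-2.4740]  x^+=[-1.8001, 2.8214]  P^+=[0.0969 -0.0079; -0.0079 0.8837]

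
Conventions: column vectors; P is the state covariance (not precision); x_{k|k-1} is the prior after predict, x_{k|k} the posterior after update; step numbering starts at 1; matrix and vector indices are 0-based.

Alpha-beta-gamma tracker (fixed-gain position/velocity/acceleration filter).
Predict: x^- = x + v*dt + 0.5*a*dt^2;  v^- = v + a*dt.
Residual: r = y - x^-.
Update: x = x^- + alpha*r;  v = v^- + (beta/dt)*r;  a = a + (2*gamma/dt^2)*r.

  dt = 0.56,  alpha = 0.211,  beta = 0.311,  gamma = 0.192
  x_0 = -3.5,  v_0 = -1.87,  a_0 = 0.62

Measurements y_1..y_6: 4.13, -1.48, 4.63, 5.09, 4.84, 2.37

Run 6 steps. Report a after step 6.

a_post = -31.2436

step 1: x_pred=-4.4500  r=8.5800  x^+=-2.6396  v^+=3.2422  a^+=11.1261
step 2: x_pred=0.9206  r=-2.4006  x^+=0.4141  v^+=8.1396  a^+=8.1866
step 3: x_pred=6.2559  r=-1.6259  x^+=5.9128  v^+=11.8212  a^+=6.1957
step 4: x_pred=13.5042  r=-8.4142  x^+=11.7288  v^+=10.6179  a^+=-4.1073
step 5: x_pred=17.0308  r=-12.1908  x^+=14.4585  v^+=1.5476  a^+=-19.0348
step 6: x_pred=12.3405  r=-9.9705  x^+=10.2367  v^+=-14.6491  a^+=-31.2436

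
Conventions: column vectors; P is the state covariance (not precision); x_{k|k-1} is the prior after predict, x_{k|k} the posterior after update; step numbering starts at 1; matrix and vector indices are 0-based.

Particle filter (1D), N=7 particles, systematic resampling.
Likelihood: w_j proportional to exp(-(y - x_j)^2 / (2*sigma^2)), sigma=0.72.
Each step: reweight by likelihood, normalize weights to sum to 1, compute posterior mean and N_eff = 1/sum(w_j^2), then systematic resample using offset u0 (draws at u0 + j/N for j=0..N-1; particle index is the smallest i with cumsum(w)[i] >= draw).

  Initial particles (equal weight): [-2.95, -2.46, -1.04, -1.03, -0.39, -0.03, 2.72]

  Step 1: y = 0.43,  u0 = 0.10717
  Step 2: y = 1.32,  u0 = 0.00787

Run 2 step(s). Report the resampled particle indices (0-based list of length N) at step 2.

resampled_idx = [1, 2, 3, 4, 5, 5, 6]

step 1: w=[0.0000, 0.0002, 0.0779, 0.0801, 0.3273, 0.5105, 0.0040]  mean=-0.2962  Neff=2.6299  idx=[3, 4, 4, 5, 5, 5, 5]
step 2: w=[0.0060, 0.0732, 0.0732, 0.2119, 0.2119, 0.2119, 0.2119]  mean=-0.0887  Neff=5.2534  idx=[1, 2, 3, 4, 5, 5, 6]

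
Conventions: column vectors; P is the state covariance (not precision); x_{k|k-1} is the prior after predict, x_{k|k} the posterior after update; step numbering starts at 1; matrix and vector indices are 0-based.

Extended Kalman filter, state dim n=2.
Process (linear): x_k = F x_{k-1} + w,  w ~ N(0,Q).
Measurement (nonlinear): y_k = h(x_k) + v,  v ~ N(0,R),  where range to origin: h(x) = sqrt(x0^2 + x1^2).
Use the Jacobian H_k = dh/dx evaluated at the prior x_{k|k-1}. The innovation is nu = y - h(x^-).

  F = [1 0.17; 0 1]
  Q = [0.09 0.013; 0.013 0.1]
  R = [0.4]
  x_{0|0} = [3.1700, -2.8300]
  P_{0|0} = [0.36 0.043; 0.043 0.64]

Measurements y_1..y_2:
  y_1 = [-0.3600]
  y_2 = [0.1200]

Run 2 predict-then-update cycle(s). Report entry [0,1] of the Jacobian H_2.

step 1: x^-=[2.6889, -2.8300]  P^-=[0.4831 0.1648; 0.1648 0.7400]  H_jac=[0.6888 -0.7249]  S=[0.8535]  K=[0.2499; -0.4955]  nu=[-4.2637]  x^+=[1.6234, -0.7172]  P^+=[0.4298 0.2705; 0.2705 0.5304]
step 2: x^-=[1.5015, -0.7172]  P^-=[0.6271 0.3737; 0.3737 0.6304]  H_jac=[0.9023 -0.4310]  S=[0.7371]  K=[0.5492; 0.0888]  nu=[-1.5440]  x^+=[0.6535, -0.8543]  P^+=[0.4048 0.3377; 0.3377 0.6246]

H_jac[0,1] = -0.4310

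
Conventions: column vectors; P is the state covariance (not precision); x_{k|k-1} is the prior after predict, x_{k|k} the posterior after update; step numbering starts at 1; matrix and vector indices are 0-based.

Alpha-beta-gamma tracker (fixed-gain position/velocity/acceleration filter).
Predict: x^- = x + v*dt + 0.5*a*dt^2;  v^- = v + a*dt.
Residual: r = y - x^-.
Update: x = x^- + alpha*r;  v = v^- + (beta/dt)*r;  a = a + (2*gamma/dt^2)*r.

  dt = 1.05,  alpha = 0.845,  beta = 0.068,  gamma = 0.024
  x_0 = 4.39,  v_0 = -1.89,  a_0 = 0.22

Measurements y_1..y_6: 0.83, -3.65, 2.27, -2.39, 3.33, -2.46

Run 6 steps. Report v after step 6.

step 1: x_pred=2.5268  r=-1.6968  x^+=1.0930  v^+=-1.7689  a^+=0.1461
step 2: x_pred=-0.6838  r=-2.9662  x^+=-3.1902  v^+=-1.8076  a^+=0.0170
step 3: x_pred=-5.0788  r=7.3488  x^+=1.1309  v^+=-1.3138  a^+=0.3369
step 4: x_pred=-0.0628  r=-2.3272  x^+=-2.0293  v^+=-1.1107  a^+=0.2356
step 5: x_pred=-3.0657  r=6.3957  x^+=2.3387  v^+=-0.4491  a^+=0.5141
step 6: x_pred=2.1505  r=-4.6105  x^+=-1.7454  v^+=-0.2080  a^+=0.3133

v_post = -0.2080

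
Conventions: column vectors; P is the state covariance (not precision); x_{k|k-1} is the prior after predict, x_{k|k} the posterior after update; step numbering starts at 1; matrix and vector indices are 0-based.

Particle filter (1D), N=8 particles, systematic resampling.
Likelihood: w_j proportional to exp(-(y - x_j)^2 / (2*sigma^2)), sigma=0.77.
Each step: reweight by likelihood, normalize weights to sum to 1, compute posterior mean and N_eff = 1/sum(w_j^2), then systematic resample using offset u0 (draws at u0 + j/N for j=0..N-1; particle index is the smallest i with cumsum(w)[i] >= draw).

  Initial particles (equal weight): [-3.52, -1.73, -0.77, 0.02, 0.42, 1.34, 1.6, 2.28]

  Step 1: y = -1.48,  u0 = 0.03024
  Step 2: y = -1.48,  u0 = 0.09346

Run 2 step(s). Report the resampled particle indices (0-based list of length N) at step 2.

resampled_idx = [0, 1, 2, 3, 3, 4, 5, 6]

step 1: w=[0.0163, 0.5180, 0.3569, 0.0819, 0.0260, 0.0007, 0.0002, 0.0000]  mean=-1.2147  Neff=2.4791  idx=[1, 1, 1, 1, 1, 2, 2, 3]
step 2: w=[0.1530, 0.1530, 0.1530, 0.1530, 0.1530, 0.1054, 0.1054, 0.0242]  mean=-1.4853  Neff=7.1506  idx=[0, 1, 2, 3, 3, 4, 5, 6]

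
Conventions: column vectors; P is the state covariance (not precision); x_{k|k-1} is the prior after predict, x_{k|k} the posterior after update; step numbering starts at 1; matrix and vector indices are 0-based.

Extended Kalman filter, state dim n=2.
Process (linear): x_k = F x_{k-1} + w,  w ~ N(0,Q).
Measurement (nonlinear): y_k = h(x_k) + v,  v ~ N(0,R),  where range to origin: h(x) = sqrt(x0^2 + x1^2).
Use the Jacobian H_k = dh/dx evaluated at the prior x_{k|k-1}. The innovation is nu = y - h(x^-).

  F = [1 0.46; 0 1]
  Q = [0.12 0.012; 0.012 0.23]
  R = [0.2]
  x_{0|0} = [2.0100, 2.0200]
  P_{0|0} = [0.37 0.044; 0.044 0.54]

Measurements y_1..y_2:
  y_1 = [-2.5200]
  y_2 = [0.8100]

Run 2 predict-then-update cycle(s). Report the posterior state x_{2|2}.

x_post = [-0.9644, -0.6944]

step 1: x^-=[2.9392, 2.0200]  P^-=[0.6447 0.3044; 0.3044 0.7700]  H_jac=[0.8241 0.5664]  S=[1.1691]  K=[0.6020; 0.5876]  nu=[-6.0864]  x^+=[-0.7246, -1.5565]  P^+=[0.2211 -0.1091; -0.1091 0.3663]
step 2: x^-=[-1.4406, -1.5565]  P^-=[0.3182 0.0714; 0.0714 0.5963]  H_jac=[-0.6793 -0.7339]  S=[0.7391]  K=[-0.3633; -0.6577]  nu=[-1.3109]  x^+=[-0.9644, -0.6944]  P^+=[0.2207 -0.1052; -0.1052 0.2766]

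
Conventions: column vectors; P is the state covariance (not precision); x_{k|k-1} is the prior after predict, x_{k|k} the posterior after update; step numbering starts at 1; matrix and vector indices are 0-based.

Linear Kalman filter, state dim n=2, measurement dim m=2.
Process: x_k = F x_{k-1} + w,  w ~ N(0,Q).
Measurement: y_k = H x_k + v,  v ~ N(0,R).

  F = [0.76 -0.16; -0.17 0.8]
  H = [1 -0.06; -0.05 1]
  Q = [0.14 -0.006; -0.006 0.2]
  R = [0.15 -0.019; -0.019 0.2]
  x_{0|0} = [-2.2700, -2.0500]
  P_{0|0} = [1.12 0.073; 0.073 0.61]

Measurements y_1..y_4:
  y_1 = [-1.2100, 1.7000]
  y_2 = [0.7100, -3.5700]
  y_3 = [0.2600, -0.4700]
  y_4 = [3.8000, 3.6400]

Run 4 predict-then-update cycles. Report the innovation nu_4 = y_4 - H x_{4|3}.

innov = [3.4436, 4.3944]

step 1: x^-=[-1.3972, -1.2541]  P^-=[0.7848 -0.1824; -0.1824 0.6029]  S=[0.9588 -0.2774; -0.2774 0.8231]  K=[0.8332 0.0115; -0.0143 0.7387]  nu=[0.1120, 2.8842]  x^+=[-1.2708, 0.8750]  P^+=[0.1243 -0.0073; -0.0073 0.1477]
step 2: x^-=[-1.1058, 0.9161]  P^-=[0.2174 -0.0456; -0.0456 0.3001]  S=[0.3739 -0.0936; -0.0936 0.5052]  K=[0.5879 -0.0028; -0.0213 0.5946]  nu=[1.8708, -4.5413]  x^+=[0.0070, -1.8239]  P^+=[0.0878 -0.0073; -0.0073 0.1190]
step 3: x^-=[0.2971, -1.4603]  P^-=[0.1955 -0.0372; -0.0372 0.2807]  S=[0.3510 -0.0830; -0.0830 0.4849]  K=[0.5633 -0.0006; -0.0170 0.5798]  nu=[-0.1248, 1.0052]  x^+=[0.2263, -0.8754]  P^+=[0.0841 -0.0066; -0.0066 0.1159]
step 4: x^-=[0.3120, -0.7388]  P^-=[0.1932 -0.0359; -0.0359 0.2784]  S=[0.3485 -0.0814; -0.0814 0.4825]  K=[0.5605 0.0001; -0.0160 0.5781]  nu=[3.4436, 4.3944]  x^+=[2.2427, 1.7465]  P^+=[0.0837 -0.0064; -0.0064 0.1156]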